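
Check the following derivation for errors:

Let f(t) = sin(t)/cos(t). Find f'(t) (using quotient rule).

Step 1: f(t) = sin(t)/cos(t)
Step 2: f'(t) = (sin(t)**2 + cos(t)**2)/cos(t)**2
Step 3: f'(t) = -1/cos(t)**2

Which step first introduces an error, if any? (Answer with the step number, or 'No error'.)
Step 3

Step 3 is incorrect due to a sign flip.
The step shows: -1/cos(t)**2
The correct value should be: cos(t)**(-2)

Explanation: The sign of the whole expression was flipped: the term cos(t)**(-2) was incorrectly written as -1/cos(t)**2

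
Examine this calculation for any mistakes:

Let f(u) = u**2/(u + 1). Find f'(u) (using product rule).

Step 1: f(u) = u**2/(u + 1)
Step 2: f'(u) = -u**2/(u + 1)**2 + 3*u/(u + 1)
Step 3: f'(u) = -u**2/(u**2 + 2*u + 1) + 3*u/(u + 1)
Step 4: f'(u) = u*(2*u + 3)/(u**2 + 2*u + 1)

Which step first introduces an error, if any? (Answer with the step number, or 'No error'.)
Step 2

Step 2 is incorrect due to a wrong coefficient.
The step shows: -u**2/(u + 1)**2 + 3*u/(u + 1)
The correct value should be: -u**2/(u + 1)**2 + 2*u/(u + 1)

Explanation: The coefficient 2 was incorrectly written as 3: the term 2*u/(u + 1) was incorrectly written as 3*u/(u + 1)
The later steps are derived from this incorrect expression, so the error originates in Step 2.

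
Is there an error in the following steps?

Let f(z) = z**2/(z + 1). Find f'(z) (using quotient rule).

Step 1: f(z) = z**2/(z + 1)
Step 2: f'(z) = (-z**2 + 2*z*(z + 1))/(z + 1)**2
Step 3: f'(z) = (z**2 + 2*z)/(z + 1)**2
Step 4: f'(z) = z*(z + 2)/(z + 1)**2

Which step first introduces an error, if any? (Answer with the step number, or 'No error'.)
No error

All steps in this derivation are correct.
The final answer f'(z) = z*(z + 2)/(z + 1)**2 is valid.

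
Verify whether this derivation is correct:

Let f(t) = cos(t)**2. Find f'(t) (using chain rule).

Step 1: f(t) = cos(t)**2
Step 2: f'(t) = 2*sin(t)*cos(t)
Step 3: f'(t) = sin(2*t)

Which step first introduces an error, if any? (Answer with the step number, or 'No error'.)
Step 2

Step 2 is incorrect due to a sign flip.
The step shows: 2*sin(t)*cos(t)
The correct value should be: -2*sin(t)*cos(t)

Explanation: The sign of the whole expression was flipped: the term -2*sin(t)*cos(t) was incorrectly written as 2*sin(t)*cos(t)
The later steps are derived from this incorrect expression, so the error originates in Step 2.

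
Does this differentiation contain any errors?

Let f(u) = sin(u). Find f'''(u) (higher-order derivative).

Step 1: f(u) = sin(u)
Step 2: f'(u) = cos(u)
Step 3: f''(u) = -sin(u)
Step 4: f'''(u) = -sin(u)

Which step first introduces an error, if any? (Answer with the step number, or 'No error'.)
Step 4

Step 4 is incorrect due to a wrong trig function.
The step shows: -sin(u)
The correct value should be: -cos(u)

Explanation: cos(u) was incorrectly written as sin(u): the term -cos(u) was incorrectly written as -sin(u)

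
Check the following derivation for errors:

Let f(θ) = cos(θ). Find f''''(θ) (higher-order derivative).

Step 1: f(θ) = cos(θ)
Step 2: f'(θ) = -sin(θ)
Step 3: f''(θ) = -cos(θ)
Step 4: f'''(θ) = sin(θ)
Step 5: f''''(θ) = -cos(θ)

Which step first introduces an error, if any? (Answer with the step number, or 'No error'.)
Step 5

Step 5 is incorrect due to a sign flip.
The step shows: -cos(θ)
The correct value should be: cos(θ)

Explanation: The sign of the whole expression was flipped: the term cos(θ) was incorrectly written as -cos(θ)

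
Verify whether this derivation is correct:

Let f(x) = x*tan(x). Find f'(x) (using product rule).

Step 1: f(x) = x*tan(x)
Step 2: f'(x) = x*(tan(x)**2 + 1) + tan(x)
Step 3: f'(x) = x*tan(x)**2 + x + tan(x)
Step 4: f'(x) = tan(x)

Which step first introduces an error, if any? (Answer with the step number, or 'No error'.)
Step 4

Step 4 is incorrect due to a dropped term.
The step shows: tan(x)
The correct value should be: x/cos(x)**2 + tan(x)

Explanation: A term was dropped: the term x/cos(x)**2 was incorrectly omitted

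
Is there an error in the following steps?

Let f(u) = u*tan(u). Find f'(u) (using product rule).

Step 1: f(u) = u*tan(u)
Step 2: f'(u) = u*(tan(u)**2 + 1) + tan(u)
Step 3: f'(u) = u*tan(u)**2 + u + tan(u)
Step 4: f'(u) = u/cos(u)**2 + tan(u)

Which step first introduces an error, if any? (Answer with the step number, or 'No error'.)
No error

All steps in this derivation are correct.
The final answer f'(u) = u/cos(u)**2 + tan(u) is valid.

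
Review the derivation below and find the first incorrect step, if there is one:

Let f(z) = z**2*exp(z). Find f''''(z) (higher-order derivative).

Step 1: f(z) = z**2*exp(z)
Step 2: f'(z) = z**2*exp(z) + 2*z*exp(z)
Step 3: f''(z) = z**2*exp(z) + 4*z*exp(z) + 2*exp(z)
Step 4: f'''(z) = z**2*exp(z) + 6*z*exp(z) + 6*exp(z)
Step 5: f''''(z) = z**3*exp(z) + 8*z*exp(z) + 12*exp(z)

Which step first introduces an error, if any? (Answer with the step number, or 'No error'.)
Step 5

Step 5 is incorrect due to a wrong exponent.
The step shows: z**3*exp(z) + 8*z*exp(z) + 12*exp(z)
The correct value should be: z**2*exp(z) + 8*z*exp(z) + 12*exp(z)

Explanation: The exponent 2 on z was incorrectly written as 3: the term z**2*exp(z) was incorrectly written as z**3*exp(z)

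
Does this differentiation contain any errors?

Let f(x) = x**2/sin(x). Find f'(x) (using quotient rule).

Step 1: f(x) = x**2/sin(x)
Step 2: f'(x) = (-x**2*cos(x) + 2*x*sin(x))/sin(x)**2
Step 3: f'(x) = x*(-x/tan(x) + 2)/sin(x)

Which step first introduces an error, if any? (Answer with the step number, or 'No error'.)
No error

All steps in this derivation are correct.
The final answer f'(x) = x*(-x/tan(x) + 2)/sin(x) is valid.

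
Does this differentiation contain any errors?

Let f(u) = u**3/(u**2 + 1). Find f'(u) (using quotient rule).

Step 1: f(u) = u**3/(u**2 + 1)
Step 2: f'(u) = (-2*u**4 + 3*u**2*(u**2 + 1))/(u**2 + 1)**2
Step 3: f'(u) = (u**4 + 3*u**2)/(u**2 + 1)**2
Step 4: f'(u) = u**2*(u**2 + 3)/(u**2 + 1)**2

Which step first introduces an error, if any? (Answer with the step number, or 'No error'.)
No error

All steps in this derivation are correct.
The final answer f'(u) = u**2*(u**2 + 3)/(u**2 + 1)**2 is valid.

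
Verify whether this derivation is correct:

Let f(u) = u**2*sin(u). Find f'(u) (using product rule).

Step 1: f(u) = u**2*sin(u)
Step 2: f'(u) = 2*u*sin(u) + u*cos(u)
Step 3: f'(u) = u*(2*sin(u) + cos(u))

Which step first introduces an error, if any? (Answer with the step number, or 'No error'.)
Step 2

Step 2 is incorrect due to a wrong exponent.
The step shows: 2*u*sin(u) + u*cos(u)
The correct value should be: u**2*cos(u) + 2*u*sin(u)

Explanation: The exponent 2 on u was incorrectly written as 1: the term u**2*cos(u) was incorrectly written as u*cos(u)
The later steps are derived from this incorrect expression, so the error originates in Step 2.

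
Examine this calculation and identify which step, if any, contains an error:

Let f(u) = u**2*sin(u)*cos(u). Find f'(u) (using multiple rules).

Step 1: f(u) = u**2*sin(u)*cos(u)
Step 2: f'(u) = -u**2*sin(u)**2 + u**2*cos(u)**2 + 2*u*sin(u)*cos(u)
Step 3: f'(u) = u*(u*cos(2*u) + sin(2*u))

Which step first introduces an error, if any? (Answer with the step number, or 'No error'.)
No error

All steps in this derivation are correct.
The final answer f'(u) = u*(u*cos(2*u) + sin(2*u)) is valid.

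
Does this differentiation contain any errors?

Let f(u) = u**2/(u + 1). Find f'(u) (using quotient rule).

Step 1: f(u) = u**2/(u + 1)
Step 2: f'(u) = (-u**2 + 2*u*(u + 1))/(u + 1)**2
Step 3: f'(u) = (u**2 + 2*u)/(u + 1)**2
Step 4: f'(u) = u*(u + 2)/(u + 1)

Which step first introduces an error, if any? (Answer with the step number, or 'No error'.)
Step 4

Step 4 is incorrect due to a wrong exponent.
The step shows: u*(u + 2)/(u + 1)
The correct value should be: u*(u + 2)/(u + 1)**2

Explanation: The exponent -2 on u + 1 was incorrectly written as -1: the term u*(u + 2)/(u + 1)**2 was incorrectly written as u*(u + 2)/(u + 1)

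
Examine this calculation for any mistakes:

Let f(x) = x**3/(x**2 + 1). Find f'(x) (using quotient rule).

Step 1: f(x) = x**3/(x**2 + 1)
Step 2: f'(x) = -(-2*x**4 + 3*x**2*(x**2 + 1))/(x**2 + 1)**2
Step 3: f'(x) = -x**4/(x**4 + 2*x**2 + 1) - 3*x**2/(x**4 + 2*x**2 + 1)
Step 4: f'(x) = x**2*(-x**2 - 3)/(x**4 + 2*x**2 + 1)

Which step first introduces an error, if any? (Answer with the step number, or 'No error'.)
Step 2

Step 2 is incorrect due to a sign flip.
The step shows: -(-2*x**4 + 3*x**2*(x**2 + 1))/(x**2 + 1)**2
The correct value should be: (-2*x**4 + 3*x**2*(x**2 + 1))/(x**2 + 1)**2

Explanation: The sign of the whole expression was flipped: the term (-2*x**4 + 3*x**2*(x**2 + 1))/(x**2 + 1)**2 was incorrectly written as -(-2*x**4 + 3*x**2*(x**2 + 1))/(x**2 + 1)**2
The later steps are derived from this incorrect expression, so the error originates in Step 2.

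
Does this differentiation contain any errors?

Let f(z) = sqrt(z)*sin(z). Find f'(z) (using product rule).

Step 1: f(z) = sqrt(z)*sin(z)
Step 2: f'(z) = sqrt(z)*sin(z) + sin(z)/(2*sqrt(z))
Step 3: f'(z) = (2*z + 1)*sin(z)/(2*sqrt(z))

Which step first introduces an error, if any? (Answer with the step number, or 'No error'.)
Step 2

Step 2 is incorrect due to a wrong trig function.
The step shows: sqrt(z)*sin(z) + sin(z)/(2*sqrt(z))
The correct value should be: sqrt(z)*cos(z) + sin(z)/(2*sqrt(z))

Explanation: cos(z) was incorrectly written as sin(z): the term sqrt(z)*cos(z) was incorrectly written as sqrt(z)*sin(z)
The later steps are derived from this incorrect expression, so the error originates in Step 2.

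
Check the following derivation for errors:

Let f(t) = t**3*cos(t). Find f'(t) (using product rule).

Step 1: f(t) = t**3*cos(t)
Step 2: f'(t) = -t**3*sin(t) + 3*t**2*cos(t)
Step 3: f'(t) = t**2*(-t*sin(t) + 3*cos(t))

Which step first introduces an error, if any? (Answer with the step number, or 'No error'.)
No error

All steps in this derivation are correct.
The final answer f'(t) = t**2*(-t*sin(t) + 3*cos(t)) is valid.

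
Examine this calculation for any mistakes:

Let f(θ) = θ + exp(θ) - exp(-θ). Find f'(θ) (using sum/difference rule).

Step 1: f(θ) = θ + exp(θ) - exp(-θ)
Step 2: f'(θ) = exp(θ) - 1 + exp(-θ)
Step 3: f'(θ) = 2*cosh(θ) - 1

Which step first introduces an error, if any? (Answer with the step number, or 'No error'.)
Step 2

Step 2 is incorrect due to a sign flip.
The step shows: exp(θ) - 1 + exp(-θ)
The correct value should be: exp(θ) + 1 + exp(-θ)

Explanation: The sign of one term was flipped: the term 1 was incorrectly written as -1
The later steps are derived from this incorrect expression, so the error originates in Step 2.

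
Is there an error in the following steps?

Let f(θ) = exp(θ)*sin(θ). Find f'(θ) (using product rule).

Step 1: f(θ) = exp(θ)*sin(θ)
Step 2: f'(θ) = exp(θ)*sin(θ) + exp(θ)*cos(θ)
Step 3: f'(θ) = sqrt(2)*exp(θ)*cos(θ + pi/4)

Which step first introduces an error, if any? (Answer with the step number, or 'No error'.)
Step 3

Step 3 is incorrect due to a wrong trig function.
The step shows: sqrt(2)*exp(θ)*cos(θ + pi/4)
The correct value should be: sqrt(2)*exp(θ)*sin(θ + pi/4)

Explanation: sin(θ + pi/4) was incorrectly written as cos(θ + pi/4): the term sqrt(2)*exp(θ)*sin(θ + pi/4) was incorrectly written as sqrt(2)*exp(θ)*cos(θ + pi/4)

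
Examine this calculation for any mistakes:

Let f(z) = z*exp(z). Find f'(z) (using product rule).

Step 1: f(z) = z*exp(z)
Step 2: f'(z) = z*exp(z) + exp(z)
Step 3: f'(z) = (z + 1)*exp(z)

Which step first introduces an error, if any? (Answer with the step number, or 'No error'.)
No error

All steps in this derivation are correct.
The final answer f'(z) = (z + 1)*exp(z) is valid.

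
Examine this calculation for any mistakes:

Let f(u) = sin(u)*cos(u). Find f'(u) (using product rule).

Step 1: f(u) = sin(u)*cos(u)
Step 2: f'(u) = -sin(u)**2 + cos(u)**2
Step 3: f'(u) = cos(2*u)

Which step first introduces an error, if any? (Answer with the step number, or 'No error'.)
No error

All steps in this derivation are correct.
The final answer f'(u) = cos(2*u) is valid.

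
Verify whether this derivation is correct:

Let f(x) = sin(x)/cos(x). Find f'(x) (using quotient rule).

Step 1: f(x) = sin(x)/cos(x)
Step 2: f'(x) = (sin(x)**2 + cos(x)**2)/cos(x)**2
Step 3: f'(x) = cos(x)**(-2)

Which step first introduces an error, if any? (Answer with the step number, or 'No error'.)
No error

All steps in this derivation are correct.
The final answer f'(x) = cos(x)**(-2) is valid.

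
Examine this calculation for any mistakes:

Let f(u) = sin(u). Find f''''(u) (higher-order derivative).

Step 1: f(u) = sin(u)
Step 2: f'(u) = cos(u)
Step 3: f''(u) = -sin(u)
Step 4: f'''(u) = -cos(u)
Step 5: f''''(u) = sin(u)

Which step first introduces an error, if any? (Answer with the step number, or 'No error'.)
No error

All steps in this derivation are correct.
The final answer f''''(u) = sin(u) is valid.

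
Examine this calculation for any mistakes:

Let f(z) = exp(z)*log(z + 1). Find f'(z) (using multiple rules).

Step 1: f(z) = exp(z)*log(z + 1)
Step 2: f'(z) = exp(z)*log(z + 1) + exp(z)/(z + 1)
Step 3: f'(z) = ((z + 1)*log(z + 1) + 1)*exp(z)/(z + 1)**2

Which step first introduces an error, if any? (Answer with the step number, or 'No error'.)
Step 3

Step 3 is incorrect due to a wrong exponent.
The step shows: ((z + 1)*log(z + 1) + 1)*exp(z)/(z + 1)**2
The correct value should be: ((z + 1)*log(z + 1) + 1)*exp(z)/(z + 1)

Explanation: The exponent -1 on z + 1 was incorrectly written as -2: the term ((z + 1)*log(z + 1) + 1)*exp(z)/(z + 1) was incorrectly written as ((z + 1)*log(z + 1) + 1)*exp(z)/(z + 1)**2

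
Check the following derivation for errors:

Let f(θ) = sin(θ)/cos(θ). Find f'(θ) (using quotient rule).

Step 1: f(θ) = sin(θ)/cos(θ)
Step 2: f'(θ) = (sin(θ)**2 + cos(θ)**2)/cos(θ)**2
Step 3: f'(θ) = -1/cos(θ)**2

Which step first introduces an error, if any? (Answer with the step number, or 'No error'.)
Step 3

Step 3 is incorrect due to a sign flip.
The step shows: -1/cos(θ)**2
The correct value should be: cos(θ)**(-2)

Explanation: The sign of the whole expression was flipped: the term cos(θ)**(-2) was incorrectly written as -1/cos(θ)**2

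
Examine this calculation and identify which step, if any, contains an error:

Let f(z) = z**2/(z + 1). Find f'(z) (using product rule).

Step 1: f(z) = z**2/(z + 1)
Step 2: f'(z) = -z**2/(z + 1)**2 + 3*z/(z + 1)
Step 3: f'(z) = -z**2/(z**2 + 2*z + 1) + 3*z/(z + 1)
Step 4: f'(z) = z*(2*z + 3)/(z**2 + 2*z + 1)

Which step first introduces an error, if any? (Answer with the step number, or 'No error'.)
Step 2

Step 2 is incorrect due to a wrong coefficient.
The step shows: -z**2/(z + 1)**2 + 3*z/(z + 1)
The correct value should be: -z**2/(z + 1)**2 + 2*z/(z + 1)

Explanation: The coefficient 2 was incorrectly written as 3: the term 2*z/(z + 1) was incorrectly written as 3*z/(z + 1)
The later steps are derived from this incorrect expression, so the error originates in Step 2.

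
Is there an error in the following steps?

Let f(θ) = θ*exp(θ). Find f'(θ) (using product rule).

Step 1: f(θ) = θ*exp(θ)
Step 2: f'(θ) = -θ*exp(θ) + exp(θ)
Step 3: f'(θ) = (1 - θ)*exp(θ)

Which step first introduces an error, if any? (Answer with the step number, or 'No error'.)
Step 2

Step 2 is incorrect due to a sign flip.
The step shows: -θ*exp(θ) + exp(θ)
The correct value should be: θ*exp(θ) + exp(θ)

Explanation: The sign of one term was flipped: the term θ*exp(θ) was incorrectly written as -θ*exp(θ)
The later steps are derived from this incorrect expression, so the error originates in Step 2.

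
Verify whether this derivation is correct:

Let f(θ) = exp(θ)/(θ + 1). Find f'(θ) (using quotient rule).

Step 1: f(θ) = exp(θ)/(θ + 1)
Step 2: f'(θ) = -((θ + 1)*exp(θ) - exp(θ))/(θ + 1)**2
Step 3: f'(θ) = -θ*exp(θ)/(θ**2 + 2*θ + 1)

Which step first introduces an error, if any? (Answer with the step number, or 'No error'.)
Step 2

Step 2 is incorrect due to a sign flip.
The step shows: -((θ + 1)*exp(θ) - exp(θ))/(θ + 1)**2
The correct value should be: ((θ + 1)*exp(θ) - exp(θ))/(θ + 1)**2

Explanation: The sign of the whole expression was flipped: the term ((θ + 1)*exp(θ) - exp(θ))/(θ + 1)**2 was incorrectly written as -((θ + 1)*exp(θ) - exp(θ))/(θ + 1)**2
The later steps are derived from this incorrect expression, so the error originates in Step 2.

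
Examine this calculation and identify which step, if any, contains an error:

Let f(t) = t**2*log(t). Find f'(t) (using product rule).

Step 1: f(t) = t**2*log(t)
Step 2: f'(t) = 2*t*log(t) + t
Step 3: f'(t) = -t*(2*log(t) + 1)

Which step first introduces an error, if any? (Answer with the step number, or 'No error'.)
Step 3

Step 3 is incorrect due to a sign flip.
The step shows: -t*(2*log(t) + 1)
The correct value should be: t*(2*log(t) + 1)

Explanation: The sign of the whole expression was flipped: the term t*(2*log(t) + 1) was incorrectly written as -t*(2*log(t) + 1)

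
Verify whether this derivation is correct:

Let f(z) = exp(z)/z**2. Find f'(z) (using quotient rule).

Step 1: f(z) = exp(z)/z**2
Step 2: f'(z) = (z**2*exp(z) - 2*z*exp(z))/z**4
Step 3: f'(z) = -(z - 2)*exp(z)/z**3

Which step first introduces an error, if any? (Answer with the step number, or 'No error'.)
Step 3

Step 3 is incorrect due to a sign flip.
The step shows: -(z - 2)*exp(z)/z**3
The correct value should be: (z - 2)*exp(z)/z**3

Explanation: The sign of the whole expression was flipped: the term (z - 2)*exp(z)/z**3 was incorrectly written as -(z - 2)*exp(z)/z**3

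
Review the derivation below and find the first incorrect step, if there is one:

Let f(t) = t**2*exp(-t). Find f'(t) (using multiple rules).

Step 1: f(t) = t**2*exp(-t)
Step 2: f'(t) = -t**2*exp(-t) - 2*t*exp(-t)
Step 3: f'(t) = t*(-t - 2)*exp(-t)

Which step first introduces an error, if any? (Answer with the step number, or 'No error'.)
Step 2

Step 2 is incorrect due to a sign flip.
The step shows: -t**2*exp(-t) - 2*t*exp(-t)
The correct value should be: -t**2*exp(-t) + 2*t*exp(-t)

Explanation: The sign of one term was flipped: the term 2*t*exp(-t) was incorrectly written as -2*t*exp(-t)
The later steps are derived from this incorrect expression, so the error originates in Step 2.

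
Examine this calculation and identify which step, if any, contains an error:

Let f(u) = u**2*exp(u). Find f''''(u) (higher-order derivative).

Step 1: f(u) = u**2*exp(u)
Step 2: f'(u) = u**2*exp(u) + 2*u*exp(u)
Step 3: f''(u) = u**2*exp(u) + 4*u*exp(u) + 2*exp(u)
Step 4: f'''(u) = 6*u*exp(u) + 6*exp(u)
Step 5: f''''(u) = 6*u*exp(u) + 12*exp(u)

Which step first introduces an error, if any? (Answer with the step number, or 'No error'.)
Step 4

Step 4 is incorrect due to a dropped term.
The step shows: 6*u*exp(u) + 6*exp(u)
The correct value should be: u**2*exp(u) + 6*u*exp(u) + 6*exp(u)

Explanation: A term was dropped: the term u**2*exp(u) was incorrectly omitted
The later steps are derived from this incorrect expression, so the error originates in Step 4.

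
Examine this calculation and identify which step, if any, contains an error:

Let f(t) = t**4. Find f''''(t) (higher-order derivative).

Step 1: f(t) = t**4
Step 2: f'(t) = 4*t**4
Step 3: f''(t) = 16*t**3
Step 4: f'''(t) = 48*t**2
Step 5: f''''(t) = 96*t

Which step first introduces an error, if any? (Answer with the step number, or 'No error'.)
Step 2

Step 2 is incorrect due to a wrong exponent.
The step shows: 4*t**4
The correct value should be: 4*t**3

Explanation: The exponent 3 on t was incorrectly written as 4: the term 4*t**3 was incorrectly written as 4*t**4
The later steps are derived from this incorrect expression, so the error originates in Step 2.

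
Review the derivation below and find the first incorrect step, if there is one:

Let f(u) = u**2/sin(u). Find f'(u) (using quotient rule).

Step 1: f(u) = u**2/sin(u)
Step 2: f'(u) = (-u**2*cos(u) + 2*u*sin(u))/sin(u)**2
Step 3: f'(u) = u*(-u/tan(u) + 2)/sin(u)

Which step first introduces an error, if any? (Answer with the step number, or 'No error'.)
No error

All steps in this derivation are correct.
The final answer f'(u) = u*(-u/tan(u) + 2)/sin(u) is valid.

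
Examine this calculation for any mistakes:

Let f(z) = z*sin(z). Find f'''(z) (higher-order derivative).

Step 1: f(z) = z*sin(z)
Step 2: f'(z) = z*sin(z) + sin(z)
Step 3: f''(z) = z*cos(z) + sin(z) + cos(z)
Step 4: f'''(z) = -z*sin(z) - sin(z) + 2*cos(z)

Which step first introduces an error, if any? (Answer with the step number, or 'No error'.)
Step 2

Step 2 is incorrect due to a wrong trig function.
The step shows: z*sin(z) + sin(z)
The correct value should be: z*cos(z) + sin(z)

Explanation: cos(z) was incorrectly written as sin(z): the term z*cos(z) was incorrectly written as z*sin(z)
The later steps are derived from this incorrect expression, so the error originates in Step 2.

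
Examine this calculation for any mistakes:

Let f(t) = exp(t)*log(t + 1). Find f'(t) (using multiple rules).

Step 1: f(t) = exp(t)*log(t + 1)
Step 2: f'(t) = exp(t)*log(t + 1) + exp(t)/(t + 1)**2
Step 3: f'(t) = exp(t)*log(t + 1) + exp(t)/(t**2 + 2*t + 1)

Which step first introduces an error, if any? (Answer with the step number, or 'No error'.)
Step 2

Step 2 is incorrect due to a wrong exponent.
The step shows: exp(t)*log(t + 1) + exp(t)/(t + 1)**2
The correct value should be: exp(t)*log(t + 1) + exp(t)/(t + 1)

Explanation: The exponent -1 on t + 1 was incorrectly written as -2: the term exp(t)/(t + 1) was incorrectly written as exp(t)/(t + 1)**2
The later steps are derived from this incorrect expression, so the error originates in Step 2.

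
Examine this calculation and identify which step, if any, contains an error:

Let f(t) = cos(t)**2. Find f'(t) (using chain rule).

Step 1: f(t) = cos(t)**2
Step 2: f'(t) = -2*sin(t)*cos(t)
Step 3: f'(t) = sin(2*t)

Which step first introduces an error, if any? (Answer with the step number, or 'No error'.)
Step 3

Step 3 is incorrect due to a sign flip.
The step shows: sin(2*t)
The correct value should be: -sin(2*t)

Explanation: The sign of the whole expression was flipped: the term -sin(2*t) was incorrectly written as sin(2*t)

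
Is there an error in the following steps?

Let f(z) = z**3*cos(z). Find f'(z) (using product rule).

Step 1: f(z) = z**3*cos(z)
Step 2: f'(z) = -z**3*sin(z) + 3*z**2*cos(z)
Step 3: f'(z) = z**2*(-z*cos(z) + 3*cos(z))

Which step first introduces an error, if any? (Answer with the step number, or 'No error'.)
Step 3

Step 3 is incorrect due to a wrong trig function.
The step shows: z**2*(-z*cos(z) + 3*cos(z))
The correct value should be: z**2*(-z*sin(z) + 3*cos(z))

Explanation: sin(z) was incorrectly written as cos(z): the term z**2*(-z*sin(z) + 3*cos(z)) was incorrectly written as z**2*(-z*cos(z) + 3*cos(z))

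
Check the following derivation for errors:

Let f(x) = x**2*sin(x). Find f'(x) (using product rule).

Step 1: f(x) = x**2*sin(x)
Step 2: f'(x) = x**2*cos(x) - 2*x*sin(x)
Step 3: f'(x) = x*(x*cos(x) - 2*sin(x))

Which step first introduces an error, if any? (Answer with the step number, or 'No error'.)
Step 2

Step 2 is incorrect due to a sign flip.
The step shows: x**2*cos(x) - 2*x*sin(x)
The correct value should be: x**2*cos(x) + 2*x*sin(x)

Explanation: The sign of one term was flipped: the term 2*x*sin(x) was incorrectly written as -2*x*sin(x)
The later steps are derived from this incorrect expression, so the error originates in Step 2.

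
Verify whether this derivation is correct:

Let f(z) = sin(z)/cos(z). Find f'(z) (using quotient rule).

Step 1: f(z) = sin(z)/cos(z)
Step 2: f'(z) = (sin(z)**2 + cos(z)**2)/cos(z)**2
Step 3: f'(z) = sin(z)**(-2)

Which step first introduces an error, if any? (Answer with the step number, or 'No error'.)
Step 3

Step 3 is incorrect due to a wrong trig function.
The step shows: sin(z)**(-2)
The correct value should be: cos(z)**(-2)

Explanation: cos(z) was incorrectly written as sin(z): the term cos(z)**(-2) was incorrectly written as sin(z)**(-2)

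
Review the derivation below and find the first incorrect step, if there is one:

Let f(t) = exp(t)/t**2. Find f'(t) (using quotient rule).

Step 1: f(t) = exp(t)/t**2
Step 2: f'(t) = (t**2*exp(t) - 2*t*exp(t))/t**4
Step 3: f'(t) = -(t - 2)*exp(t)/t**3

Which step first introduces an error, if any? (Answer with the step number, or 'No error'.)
Step 3

Step 3 is incorrect due to a sign flip.
The step shows: -(t - 2)*exp(t)/t**3
The correct value should be: (t - 2)*exp(t)/t**3

Explanation: The sign of the whole expression was flipped: the term (t - 2)*exp(t)/t**3 was incorrectly written as -(t - 2)*exp(t)/t**3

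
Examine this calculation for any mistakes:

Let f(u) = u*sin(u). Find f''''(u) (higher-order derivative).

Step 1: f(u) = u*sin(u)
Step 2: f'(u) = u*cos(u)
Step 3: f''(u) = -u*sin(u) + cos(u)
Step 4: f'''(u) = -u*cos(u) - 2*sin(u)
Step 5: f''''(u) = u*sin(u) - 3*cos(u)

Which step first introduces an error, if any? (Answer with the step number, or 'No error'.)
Step 2

Step 2 is incorrect due to a dropped term.
The step shows: u*cos(u)
The correct value should be: u*cos(u) + sin(u)

Explanation: A term was dropped: the term sin(u) was incorrectly omitted
The later steps are derived from this incorrect expression, so the error originates in Step 2.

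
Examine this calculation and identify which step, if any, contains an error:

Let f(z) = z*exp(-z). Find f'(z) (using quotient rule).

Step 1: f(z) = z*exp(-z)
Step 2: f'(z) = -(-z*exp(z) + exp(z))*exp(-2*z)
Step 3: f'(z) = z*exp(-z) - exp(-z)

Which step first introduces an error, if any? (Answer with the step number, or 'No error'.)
Step 2

Step 2 is incorrect due to a sign flip.
The step shows: -(-z*exp(z) + exp(z))*exp(-2*z)
The correct value should be: (-z*exp(z) + exp(z))*exp(-2*z)

Explanation: The sign of the whole expression was flipped: the term (-z*exp(z) + exp(z))*exp(-2*z) was incorrectly written as -(-z*exp(z) + exp(z))*exp(-2*z)
The later steps are derived from this incorrect expression, so the error originates in Step 2.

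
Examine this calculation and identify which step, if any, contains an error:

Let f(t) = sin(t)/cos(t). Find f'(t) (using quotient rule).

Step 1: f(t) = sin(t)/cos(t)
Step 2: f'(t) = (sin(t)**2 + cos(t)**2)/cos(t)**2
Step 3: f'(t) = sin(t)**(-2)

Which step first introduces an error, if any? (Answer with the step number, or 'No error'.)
Step 3

Step 3 is incorrect due to a wrong trig function.
The step shows: sin(t)**(-2)
The correct value should be: cos(t)**(-2)

Explanation: cos(t) was incorrectly written as sin(t): the term cos(t)**(-2) was incorrectly written as sin(t)**(-2)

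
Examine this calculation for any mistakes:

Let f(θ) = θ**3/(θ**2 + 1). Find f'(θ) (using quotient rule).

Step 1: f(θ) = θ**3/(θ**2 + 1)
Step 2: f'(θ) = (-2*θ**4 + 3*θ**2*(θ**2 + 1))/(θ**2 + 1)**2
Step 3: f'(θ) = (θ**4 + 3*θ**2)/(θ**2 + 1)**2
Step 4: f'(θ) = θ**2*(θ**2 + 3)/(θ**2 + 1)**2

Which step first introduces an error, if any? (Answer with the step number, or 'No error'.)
No error

All steps in this derivation are correct.
The final answer f'(θ) = θ**2*(θ**2 + 3)/(θ**2 + 1)**2 is valid.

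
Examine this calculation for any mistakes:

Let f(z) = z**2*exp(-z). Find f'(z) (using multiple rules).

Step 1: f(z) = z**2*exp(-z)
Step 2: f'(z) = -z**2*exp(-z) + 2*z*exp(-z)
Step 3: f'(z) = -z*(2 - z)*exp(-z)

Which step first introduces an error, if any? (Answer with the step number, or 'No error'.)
Step 3

Step 3 is incorrect due to a sign flip.
The step shows: -z*(2 - z)*exp(-z)
The correct value should be: z*(2 - z)*exp(-z)

Explanation: The sign of the whole expression was flipped: the term z*(2 - z)*exp(-z) was incorrectly written as -z*(2 - z)*exp(-z)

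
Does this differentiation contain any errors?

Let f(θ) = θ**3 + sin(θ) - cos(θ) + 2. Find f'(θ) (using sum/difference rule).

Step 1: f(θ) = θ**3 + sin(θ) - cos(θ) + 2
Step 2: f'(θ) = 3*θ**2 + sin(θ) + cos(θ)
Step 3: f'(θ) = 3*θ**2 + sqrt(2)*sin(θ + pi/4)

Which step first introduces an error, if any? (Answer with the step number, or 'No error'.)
No error

All steps in this derivation are correct.
The final answer f'(θ) = 3*θ**2 + sqrt(2)*sin(θ + pi/4) is valid.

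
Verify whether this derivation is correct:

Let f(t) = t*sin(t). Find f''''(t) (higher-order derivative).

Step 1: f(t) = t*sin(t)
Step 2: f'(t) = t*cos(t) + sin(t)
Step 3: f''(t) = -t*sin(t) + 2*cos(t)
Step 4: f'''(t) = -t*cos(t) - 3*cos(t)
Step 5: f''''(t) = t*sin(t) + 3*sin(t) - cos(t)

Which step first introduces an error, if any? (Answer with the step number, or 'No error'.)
Step 4

Step 4 is incorrect due to a wrong trig function.
The step shows: -t*cos(t) - 3*cos(t)
The correct value should be: -t*cos(t) - 3*sin(t)

Explanation: sin(t) was incorrectly written as cos(t): the term -3*sin(t) was incorrectly written as -3*cos(t)
The later steps are derived from this incorrect expression, so the error originates in Step 4.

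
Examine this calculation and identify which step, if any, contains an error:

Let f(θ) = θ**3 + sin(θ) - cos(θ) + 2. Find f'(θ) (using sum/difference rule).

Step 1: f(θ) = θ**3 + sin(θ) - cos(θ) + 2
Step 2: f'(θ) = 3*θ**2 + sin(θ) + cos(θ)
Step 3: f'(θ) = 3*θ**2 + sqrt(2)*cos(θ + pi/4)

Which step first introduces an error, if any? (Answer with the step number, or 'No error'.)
Step 3

Step 3 is incorrect due to a wrong trig function.
The step shows: 3*θ**2 + sqrt(2)*cos(θ + pi/4)
The correct value should be: 3*θ**2 + sqrt(2)*sin(θ + pi/4)

Explanation: sin(θ + pi/4) was incorrectly written as cos(θ + pi/4): the term sqrt(2)*sin(θ + pi/4) was incorrectly written as sqrt(2)*cos(θ + pi/4)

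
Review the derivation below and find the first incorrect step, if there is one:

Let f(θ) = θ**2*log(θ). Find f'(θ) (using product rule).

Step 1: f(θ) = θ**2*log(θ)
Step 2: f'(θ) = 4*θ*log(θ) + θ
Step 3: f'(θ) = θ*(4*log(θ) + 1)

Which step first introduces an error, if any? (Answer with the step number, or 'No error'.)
Step 2

Step 2 is incorrect due to a wrong coefficient.
The step shows: 4*θ*log(θ) + θ
The correct value should be: 2*θ*log(θ) + θ

Explanation: The coefficient 2 was incorrectly written as 4: the term 2*θ*log(θ) was incorrectly written as 4*θ*log(θ)
The later steps are derived from this incorrect expression, so the error originates in Step 2.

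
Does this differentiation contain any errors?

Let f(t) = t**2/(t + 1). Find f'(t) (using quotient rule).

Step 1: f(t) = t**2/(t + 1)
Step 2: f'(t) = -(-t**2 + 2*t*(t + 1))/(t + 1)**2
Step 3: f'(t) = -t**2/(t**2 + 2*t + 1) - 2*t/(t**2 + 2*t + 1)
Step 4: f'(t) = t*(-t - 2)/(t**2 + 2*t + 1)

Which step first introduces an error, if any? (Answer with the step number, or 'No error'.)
Step 2

Step 2 is incorrect due to a sign flip.
The step shows: -(-t**2 + 2*t*(t + 1))/(t + 1)**2
The correct value should be: (-t**2 + 2*t*(t + 1))/(t + 1)**2

Explanation: The sign of the whole expression was flipped: the term (-t**2 + 2*t*(t + 1))/(t + 1)**2 was incorrectly written as -(-t**2 + 2*t*(t + 1))/(t + 1)**2
The later steps are derived from this incorrect expression, so the error originates in Step 2.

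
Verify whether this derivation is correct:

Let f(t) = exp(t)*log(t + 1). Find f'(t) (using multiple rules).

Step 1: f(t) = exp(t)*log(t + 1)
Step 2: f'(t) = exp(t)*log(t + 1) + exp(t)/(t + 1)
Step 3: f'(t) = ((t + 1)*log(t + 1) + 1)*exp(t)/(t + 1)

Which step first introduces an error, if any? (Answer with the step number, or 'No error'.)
No error

All steps in this derivation are correct.
The final answer f'(t) = ((t + 1)*log(t + 1) + 1)*exp(t)/(t + 1) is valid.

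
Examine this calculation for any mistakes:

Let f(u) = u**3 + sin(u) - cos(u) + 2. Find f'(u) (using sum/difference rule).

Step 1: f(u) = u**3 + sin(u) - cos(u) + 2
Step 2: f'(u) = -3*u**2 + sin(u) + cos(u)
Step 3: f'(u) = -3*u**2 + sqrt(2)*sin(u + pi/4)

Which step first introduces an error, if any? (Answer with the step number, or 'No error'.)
Step 2

Step 2 is incorrect due to a sign flip.
The step shows: -3*u**2 + sin(u) + cos(u)
The correct value should be: 3*u**2 + sin(u) + cos(u)

Explanation: The sign of one term was flipped: the term 3*u**2 was incorrectly written as -3*u**2
The later steps are derived from this incorrect expression, so the error originates in Step 2.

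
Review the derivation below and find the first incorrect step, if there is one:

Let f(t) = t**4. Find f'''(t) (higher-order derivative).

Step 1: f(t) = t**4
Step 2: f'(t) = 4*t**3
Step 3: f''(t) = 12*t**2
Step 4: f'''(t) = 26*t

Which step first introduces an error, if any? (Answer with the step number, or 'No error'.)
Step 4

Step 4 is incorrect due to a wrong coefficient.
The step shows: 26*t
The correct value should be: 24*t

Explanation: The coefficient 24 was incorrectly written as 26: the term 24*t was incorrectly written as 26*t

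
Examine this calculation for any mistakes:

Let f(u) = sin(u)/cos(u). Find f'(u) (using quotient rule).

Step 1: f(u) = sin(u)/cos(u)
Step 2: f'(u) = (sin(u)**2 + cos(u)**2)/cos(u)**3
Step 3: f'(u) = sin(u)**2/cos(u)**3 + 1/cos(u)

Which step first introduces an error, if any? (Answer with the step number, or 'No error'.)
Step 2

Step 2 is incorrect due to a wrong exponent.
The step shows: (sin(u)**2 + cos(u)**2)/cos(u)**3
The correct value should be: (sin(u)**2 + cos(u)**2)/cos(u)**2

Explanation: The exponent -2 on cos(u) was incorrectly written as -3: the term (sin(u)**2 + cos(u)**2)/cos(u)**2 was incorrectly written as (sin(u)**2 + cos(u)**2)/cos(u)**3
The later steps are derived from this incorrect expression, so the error originates in Step 2.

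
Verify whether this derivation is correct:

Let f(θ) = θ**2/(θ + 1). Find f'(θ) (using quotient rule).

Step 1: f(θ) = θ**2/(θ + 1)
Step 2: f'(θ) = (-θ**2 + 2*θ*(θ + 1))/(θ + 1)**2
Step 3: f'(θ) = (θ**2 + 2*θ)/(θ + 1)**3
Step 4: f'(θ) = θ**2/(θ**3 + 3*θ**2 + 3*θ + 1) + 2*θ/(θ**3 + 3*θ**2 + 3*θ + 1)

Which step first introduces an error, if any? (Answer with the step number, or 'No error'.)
Step 3

Step 3 is incorrect due to a wrong exponent.
The step shows: (θ**2 + 2*θ)/(θ + 1)**3
The correct value should be: (θ**2 + 2*θ)/(θ + 1)**2

Explanation: The exponent -2 on θ + 1 was incorrectly written as -3: the term (θ**2 + 2*θ)/(θ + 1)**2 was incorrectly written as (θ**2 + 2*θ)/(θ + 1)**3
The later steps are derived from this incorrect expression, so the error originates in Step 3.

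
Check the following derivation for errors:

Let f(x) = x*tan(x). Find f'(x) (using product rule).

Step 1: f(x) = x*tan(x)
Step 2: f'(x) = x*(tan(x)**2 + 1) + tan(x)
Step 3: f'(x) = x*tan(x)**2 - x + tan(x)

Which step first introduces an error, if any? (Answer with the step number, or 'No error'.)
Step 3

Step 3 is incorrect due to a sign flip.
The step shows: x*tan(x)**2 - x + tan(x)
The correct value should be: x*tan(x)**2 + x + tan(x)

Explanation: The sign of one term was flipped: the term x was incorrectly written as -x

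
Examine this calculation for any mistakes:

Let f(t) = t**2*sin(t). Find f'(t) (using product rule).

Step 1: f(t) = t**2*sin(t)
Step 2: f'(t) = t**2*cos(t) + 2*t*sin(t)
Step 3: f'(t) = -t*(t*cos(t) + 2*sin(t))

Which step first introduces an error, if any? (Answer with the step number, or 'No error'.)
Step 3

Step 3 is incorrect due to a sign flip.
The step shows: -t*(t*cos(t) + 2*sin(t))
The correct value should be: t*(t*cos(t) + 2*sin(t))

Explanation: The sign of the whole expression was flipped: the term t*(t*cos(t) + 2*sin(t)) was incorrectly written as -t*(t*cos(t) + 2*sin(t))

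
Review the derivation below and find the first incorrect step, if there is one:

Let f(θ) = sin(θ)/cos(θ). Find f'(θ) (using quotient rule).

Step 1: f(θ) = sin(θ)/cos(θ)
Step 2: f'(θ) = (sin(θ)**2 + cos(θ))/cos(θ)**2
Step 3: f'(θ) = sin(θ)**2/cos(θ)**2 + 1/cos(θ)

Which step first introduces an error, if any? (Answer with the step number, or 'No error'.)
Step 2

Step 2 is incorrect due to a wrong exponent.
The step shows: (sin(θ)**2 + cos(θ))/cos(θ)**2
The correct value should be: (sin(θ)**2 + cos(θ)**2)/cos(θ)**2

Explanation: The exponent 2 on cos(θ) was incorrectly written as 1: the term (sin(θ)**2 + cos(θ)**2)/cos(θ)**2 was incorrectly written as (sin(θ)**2 + cos(θ))/cos(θ)**2
The later steps are derived from this incorrect expression, so the error originates in Step 2.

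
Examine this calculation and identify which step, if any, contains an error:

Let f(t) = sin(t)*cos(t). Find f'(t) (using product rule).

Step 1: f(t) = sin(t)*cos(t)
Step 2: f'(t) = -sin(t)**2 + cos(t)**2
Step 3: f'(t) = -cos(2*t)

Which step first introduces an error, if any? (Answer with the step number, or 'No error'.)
Step 3

Step 3 is incorrect due to a sign flip.
The step shows: -cos(2*t)
The correct value should be: cos(2*t)

Explanation: The sign of the whole expression was flipped: the term cos(2*t) was incorrectly written as -cos(2*t)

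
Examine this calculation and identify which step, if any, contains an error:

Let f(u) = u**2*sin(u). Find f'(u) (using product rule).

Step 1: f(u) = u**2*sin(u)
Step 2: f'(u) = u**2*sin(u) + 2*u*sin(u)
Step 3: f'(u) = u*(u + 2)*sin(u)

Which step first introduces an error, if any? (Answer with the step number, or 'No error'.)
Step 2

Step 2 is incorrect due to a wrong trig function.
The step shows: u**2*sin(u) + 2*u*sin(u)
The correct value should be: u**2*cos(u) + 2*u*sin(u)

Explanation: cos(u) was incorrectly written as sin(u): the term u**2*cos(u) was incorrectly written as u**2*sin(u)
The later steps are derived from this incorrect expression, so the error originates in Step 2.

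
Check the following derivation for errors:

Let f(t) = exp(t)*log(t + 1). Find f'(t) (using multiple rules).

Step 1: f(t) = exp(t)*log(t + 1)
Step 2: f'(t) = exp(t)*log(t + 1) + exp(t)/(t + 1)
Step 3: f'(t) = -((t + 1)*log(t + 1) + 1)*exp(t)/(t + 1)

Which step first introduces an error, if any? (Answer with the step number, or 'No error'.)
Step 3

Step 3 is incorrect due to a sign flip.
The step shows: -((t + 1)*log(t + 1) + 1)*exp(t)/(t + 1)
The correct value should be: ((t + 1)*log(t + 1) + 1)*exp(t)/(t + 1)

Explanation: The sign of the whole expression was flipped: the term ((t + 1)*log(t + 1) + 1)*exp(t)/(t + 1) was incorrectly written as -((t + 1)*log(t + 1) + 1)*exp(t)/(t + 1)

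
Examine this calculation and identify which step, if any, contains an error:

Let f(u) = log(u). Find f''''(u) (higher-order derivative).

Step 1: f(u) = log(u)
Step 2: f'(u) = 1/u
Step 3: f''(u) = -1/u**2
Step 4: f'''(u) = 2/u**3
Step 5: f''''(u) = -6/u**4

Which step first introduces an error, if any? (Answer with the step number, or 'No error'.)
No error

All steps in this derivation are correct.
The final answer f''''(u) = -6/u**4 is valid.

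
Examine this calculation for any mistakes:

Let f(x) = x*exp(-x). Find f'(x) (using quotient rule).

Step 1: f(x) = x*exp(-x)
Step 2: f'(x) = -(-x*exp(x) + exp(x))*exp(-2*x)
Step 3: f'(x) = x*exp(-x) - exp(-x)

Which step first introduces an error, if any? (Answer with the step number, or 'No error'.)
Step 2

Step 2 is incorrect due to a sign flip.
The step shows: -(-x*exp(x) + exp(x))*exp(-2*x)
The correct value should be: (-x*exp(x) + exp(x))*exp(-2*x)

Explanation: The sign of the whole expression was flipped: the term (-x*exp(x) + exp(x))*exp(-2*x) was incorrectly written as -(-x*exp(x) + exp(x))*exp(-2*x)
The later steps are derived from this incorrect expression, so the error originates in Step 2.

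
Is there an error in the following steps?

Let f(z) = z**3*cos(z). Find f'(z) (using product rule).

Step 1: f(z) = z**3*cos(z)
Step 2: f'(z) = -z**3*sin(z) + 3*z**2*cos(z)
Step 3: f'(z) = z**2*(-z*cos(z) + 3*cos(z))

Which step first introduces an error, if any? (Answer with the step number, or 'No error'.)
Step 3

Step 3 is incorrect due to a wrong trig function.
The step shows: z**2*(-z*cos(z) + 3*cos(z))
The correct value should be: z**2*(-z*sin(z) + 3*cos(z))

Explanation: sin(z) was incorrectly written as cos(z): the term z**2*(-z*sin(z) + 3*cos(z)) was incorrectly written as z**2*(-z*cos(z) + 3*cos(z))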